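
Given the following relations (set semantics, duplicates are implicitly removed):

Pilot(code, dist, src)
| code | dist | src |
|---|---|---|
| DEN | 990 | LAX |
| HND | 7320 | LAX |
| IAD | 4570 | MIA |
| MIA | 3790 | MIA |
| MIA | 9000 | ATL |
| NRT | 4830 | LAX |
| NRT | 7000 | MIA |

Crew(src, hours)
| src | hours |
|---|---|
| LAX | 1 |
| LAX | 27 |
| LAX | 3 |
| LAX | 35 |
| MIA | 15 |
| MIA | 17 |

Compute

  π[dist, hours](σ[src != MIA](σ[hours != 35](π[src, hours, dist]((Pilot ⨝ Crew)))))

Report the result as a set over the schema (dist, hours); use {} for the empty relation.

{(4830, 1), (4830, 27), (4830, 3), (7320, 1), (7320, 27), (7320, 3), (990, 1), (990, 27), (990, 3)}

Joining Pilot and Crew on src yields {(DEN, 990, LAX, 1), (DEN, 990, LAX, 27), (DEN, 990, LAX, 3), (DEN, 990, LAX, 35), (HND, 7320, LAX, 1), (HND, 7320, LAX, 27), (HND, 7320, LAX, 3), (HND, 7320, LAX, 35), (IAD, 4570, MIA, 15), (IAD, 4570, MIA, 17), (MIA, 3790, MIA, 15), (MIA, 3790, MIA, 17), (NRT, 4830, LAX, 1), (NRT, 4830, LAX, 27), (NRT, 4830, LAX, 3), (NRT, 4830, LAX, 35), (NRT, 7000, MIA, 15), (NRT, 7000, MIA, 17)}.
Keep only column(s) src, hours, dist: {(LAX, 1, 4830), (LAX, 1, 7320), (LAX, 1, 990), (LAX, 27, 4830), (LAX, 27, 7320), (LAX, 27, 990), (LAX, 3, 4830), (LAX, 3, 7320), (LAX, 3, 990), (LAX, 35, 4830), (LAX, 35, 7320), (LAX, 35, 990), (MIA, 15, 3790), (MIA, 15, 4570), (MIA, 15, 7000), (MIA, 17, 3790), (MIA, 17, 4570), (MIA, 17, 7000)}
Apply σ_{hours != 35}; surviving tuples: {(LAX, 1, 4830), (LAX, 1, 7320), (LAX, 1, 990), (LAX, 27, 4830), (LAX, 27, 7320), (LAX, 27, 990), (LAX, 3, 4830), (LAX, 3, 7320), (LAX, 3, 990), (MIA, 15, 3790), (MIA, 15, 4570), (MIA, 15, 7000), (MIA, 17, 3790), (MIA, 17, 4570), (MIA, 17, 7000)}
Apply σ_{src != MIA}; surviving tuples: {(LAX, 1, 4830), (LAX, 1, 7320), (LAX, 1, 990), (LAX, 27, 4830), (LAX, 27, 7320), (LAX, 27, 990), (LAX, 3, 4830), (LAX, 3, 7320), (LAX, 3, 990)}
Keep only column(s) dist, hours: {(4830, 1), (4830, 27), (4830, 3), (7320, 1), (7320, 27), (7320, 3), (990, 1), (990, 27), (990, 3)}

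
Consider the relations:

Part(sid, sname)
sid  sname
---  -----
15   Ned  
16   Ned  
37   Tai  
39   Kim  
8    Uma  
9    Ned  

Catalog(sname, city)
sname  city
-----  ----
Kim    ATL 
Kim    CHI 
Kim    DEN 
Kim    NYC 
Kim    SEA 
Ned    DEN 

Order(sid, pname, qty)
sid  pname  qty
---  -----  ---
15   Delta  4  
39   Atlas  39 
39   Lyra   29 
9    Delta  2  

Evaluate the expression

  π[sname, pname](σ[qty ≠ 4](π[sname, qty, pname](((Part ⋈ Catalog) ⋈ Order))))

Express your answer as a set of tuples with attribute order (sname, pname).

{(Kim, Atlas), (Kim, Lyra), (Ned, Delta)}

Natural join on sname: {(15, Ned, DEN), (16, Ned, DEN), (39, Kim, ATL), (39, Kim, CHI), (39, Kim, DEN), (39, Kim, NYC), (39, Kim, SEA), (9, Ned, DEN)}
Natural join on sid: {(15, Ned, DEN, Delta, 4), (39, Kim, ATL, Atlas, 39), (39, Kim, ATL, Lyra, 29), (39, Kim, CHI, Atlas, 39), (39, Kim, CHI, Lyra, 29), (39, Kim, DEN, Atlas, 39), (39, Kim, DEN, Lyra, 29), (39, Kim, NYC, Atlas, 39), (39, Kim, NYC, Lyra, 29), (39, Kim, SEA, Atlas, 39), (39, Kim, SEA, Lyra, 29), (9, Ned, DEN, Delta, 2)}
π[sname, qty, pname]: project onto (sname, qty, pname) (8 duplicate(s) eliminated) → {(Kim, 29, Lyra), (Kim, 39, Atlas), (Ned, 2, Delta), (Ned, 4, Delta)}
Filtering on qty ≠ 4 leaves {(Kim, 29, Lyra), (Kim, 39, Atlas), (Ned, 2, Delta)}.
π[sname, pname]: project onto (sname, pname) → {(Kim, Atlas), (Kim, Lyra), (Ned, Delta)}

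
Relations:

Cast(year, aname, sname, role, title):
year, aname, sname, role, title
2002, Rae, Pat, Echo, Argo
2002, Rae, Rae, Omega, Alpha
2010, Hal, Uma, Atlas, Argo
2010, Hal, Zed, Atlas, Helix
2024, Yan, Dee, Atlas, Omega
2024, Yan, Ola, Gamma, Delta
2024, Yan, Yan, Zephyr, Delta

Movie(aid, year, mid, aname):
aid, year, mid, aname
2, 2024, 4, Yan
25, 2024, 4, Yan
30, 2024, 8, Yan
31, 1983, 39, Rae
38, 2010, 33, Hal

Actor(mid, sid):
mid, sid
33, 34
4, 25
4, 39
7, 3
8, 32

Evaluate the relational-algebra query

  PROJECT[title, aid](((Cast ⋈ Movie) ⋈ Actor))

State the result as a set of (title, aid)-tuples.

{(Argo, 38), (Delta, 2), (Delta, 25), (Delta, 30), (Helix, 38), (Omega, 2), (Omega, 25), (Omega, 30)}

Cast ⋈ Movie (natural join on year, aname): {(2010, Hal, Uma, Atlas, Argo, 38, 33), (2010, Hal, Zed, Atlas, Helix, 38, 33), (2024, Yan, Dee, Atlas, Omega, 2, 4), (2024, Yan, Dee, Atlas, Omega, 25, 4), (2024, Yan, Dee, Atlas, Omega, 30, 8), (2024, Yan, Ola, Gamma, Delta, 2, 4), (2024, Yan, Ola, Gamma, Delta, 25, 4), (2024, Yan, Ola, Gamma, Delta, 30, 8), (2024, Yan, Yan, Zephyr, Delta, 2, 4), (2024, Yan, Yan, Zephyr, Delta, 25, 4), (2024, Yan, Yan, Zephyr, Delta, 30, 8)}
(Cast ⋈ Movie) ⋈ Actor (natural join on mid): {(2010, Hal, Uma, Atlas, Argo, 38, 33, 34), (2010, Hal, Zed, Atlas, Helix, 38, 33, 34), (2024, Yan, Dee, Atlas, Omega, 2, 4, 25), (2024, Yan, Dee, Atlas, Omega, 2, 4, 39), (2024, Yan, Dee, Atlas, Omega, 25, 4, 25), (2024, Yan, Dee, Atlas, Omega, 25, 4, 39), (2024, Yan, Dee, Atlas, Omega, 30, 8, 32), (2024, Yan, Ola, Gamma, Delta, 2, 4, 25), (2024, Yan, Ola, Gamma, Delta, 2, 4, 39), (2024, Yan, Ola, Gamma, Delta, 25, 4, 25), (2024, Yan, Ola, Gamma, Delta, 25, 4, 39), (2024, Yan, Ola, Gamma, Delta, 30, 8, 32), (2024, Yan, Yan, Zephyr, Delta, 2, 4, 25), (2024, Yan, Yan, Zephyr, Delta, 2, 4, 39), (2024, Yan, Yan, Zephyr, Delta, 25, 4, 25), (2024, Yan, Yan, Zephyr, Delta, 25, 4, 39), (2024, Yan, Yan, Zephyr, Delta, 30, 8, 32)}
π_{title, aid} gives {(Argo, 38), (Delta, 2), (Delta, 25), (Delta, 30), (Helix, 38), (Omega, 2), (Omega, 25), (Omega, 30)} (9 duplicate(s) eliminated).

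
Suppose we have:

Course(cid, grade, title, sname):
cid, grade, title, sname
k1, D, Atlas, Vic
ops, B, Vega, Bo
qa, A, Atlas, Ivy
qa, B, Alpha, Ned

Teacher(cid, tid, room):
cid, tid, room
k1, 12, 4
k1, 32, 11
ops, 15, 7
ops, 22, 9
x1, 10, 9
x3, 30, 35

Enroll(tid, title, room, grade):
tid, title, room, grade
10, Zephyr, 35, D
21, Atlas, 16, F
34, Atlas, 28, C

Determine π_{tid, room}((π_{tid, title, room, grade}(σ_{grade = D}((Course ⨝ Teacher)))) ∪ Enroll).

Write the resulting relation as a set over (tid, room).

{(10, 35), (12, 4), (21, 16), (32, 11), (34, 28)}

Joining Course and Teacher on cid yields {(k1, D, Atlas, Vic, 12, 4), (k1, D, Atlas, Vic, 32, 11), (ops, B, Vega, Bo, 15, 7), (ops, B, Vega, Bo, 22, 9)}.
Apply σ_{grade = D}; surviving tuples: {(k1, D, Atlas, Vic, 12, 4), (k1, D, Atlas, Vic, 32, 11)}
Projecting to tid, title, room, grade: {(12, Atlas, 4, D), (32, Atlas, 11, D)}
Set union of the two operands is {(10, Zephyr, 35, D), (12, Atlas, 4, D), (21, Atlas, 16, F), (32, Atlas, 11, D), (34, Atlas, 28, C)}.
Projecting to tid, room: {(10, 35), (12, 4), (21, 16), (32, 11), (34, 28)}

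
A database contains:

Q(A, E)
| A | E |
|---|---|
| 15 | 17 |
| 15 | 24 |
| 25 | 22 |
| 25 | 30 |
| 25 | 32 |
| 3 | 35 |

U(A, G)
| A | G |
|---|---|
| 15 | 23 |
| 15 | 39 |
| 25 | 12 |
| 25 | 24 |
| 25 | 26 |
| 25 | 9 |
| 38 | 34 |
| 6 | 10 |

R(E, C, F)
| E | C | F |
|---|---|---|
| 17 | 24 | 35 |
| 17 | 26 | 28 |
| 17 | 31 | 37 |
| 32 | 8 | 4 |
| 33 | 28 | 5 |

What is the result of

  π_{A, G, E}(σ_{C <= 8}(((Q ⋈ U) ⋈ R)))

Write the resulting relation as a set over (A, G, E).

Natural join on A: {(15, 17, 23), (15, 17, 39), (15, 24, 23), (15, 24, 39), (25, 22, 12), (25, 22, 24), (25, 22, 26), (25, 22, 9), (25, 30, 12), (25, 30, 24), (25, 30, 26), (25, 30, 9), (25, 32, 12), (25, 32, 24), (25, 32, 26), (25, 32, 9)}
Natural join on E: {(15, 17, 23, 24, 35), (15, 17, 23, 26, 28), (15, 17, 23, 31, 37), (15, 17, 39, 24, 35), (15, 17, 39, 26, 28), (15, 17, 39, 31, 37), (25, 32, 12, 8, 4), (25, 32, 24, 8, 4), (25, 32, 26, 8, 4), (25, 32, 9, 8, 4)}
Apply σ_{C <= 8}; surviving tuples: {(25, 32, 12, 8, 4), (25, 32, 24, 8, 4), (25, 32, 26, 8, 4), (25, 32, 9, 8, 4)}
π[A, G, E]: project onto (A, G, E) → {(25, 12, 32), (25, 24, 32), (25, 26, 32), (25, 9, 32)}

{(25, 12, 32), (25, 24, 32), (25, 26, 32), (25, 9, 32)}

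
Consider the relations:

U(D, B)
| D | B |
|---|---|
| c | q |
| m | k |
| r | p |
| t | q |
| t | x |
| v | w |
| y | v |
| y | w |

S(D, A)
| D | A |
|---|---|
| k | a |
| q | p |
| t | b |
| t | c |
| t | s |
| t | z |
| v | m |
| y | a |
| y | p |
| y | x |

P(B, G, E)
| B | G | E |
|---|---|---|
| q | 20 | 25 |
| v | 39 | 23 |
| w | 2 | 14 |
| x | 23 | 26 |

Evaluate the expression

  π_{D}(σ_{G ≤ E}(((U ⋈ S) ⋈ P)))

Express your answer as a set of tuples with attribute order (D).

{t, v, y}

Joining U and S on D yields {(t, q, b), (t, q, c), (t, q, s), (t, q, z), (t, x, b), (t, x, c), (t, x, s), (t, x, z), (v, w, m), (y, v, a), (y, v, p), (y, v, x), (y, w, a), (y, w, p), (y, w, x)}.
Joining (U ⋈ S) and P on B yields {(t, q, b, 20, 25), (t, q, c, 20, 25), (t, q, s, 20, 25), (t, q, z, 20, 25), (t, x, b, 23, 26), (t, x, c, 23, 26), (t, x, s, 23, 26), (t, x, z, 23, 26), (v, w, m, 2, 14), (y, v, a, 39, 23), (y, v, p, 39, 23), (y, v, x, 39, 23), (y, w, a, 2, 14), (y, w, p, 2, 14), (y, w, x, 2, 14)}.
Filtering on G ≤ E leaves {(t, q, b, 20, 25), (t, q, c, 20, 25), (t, q, s, 20, 25), (t, q, z, 20, 25), (t, x, b, 23, 26), (t, x, c, 23, 26), (t, x, s, 23, 26), (t, x, z, 23, 26), (v, w, m, 2, 14), (y, w, a, 2, 14), (y, w, p, 2, 14), (y, w, x, 2, 14)}.
π[D]: project onto (D) (9 duplicate(s) eliminated) → {t, v, y}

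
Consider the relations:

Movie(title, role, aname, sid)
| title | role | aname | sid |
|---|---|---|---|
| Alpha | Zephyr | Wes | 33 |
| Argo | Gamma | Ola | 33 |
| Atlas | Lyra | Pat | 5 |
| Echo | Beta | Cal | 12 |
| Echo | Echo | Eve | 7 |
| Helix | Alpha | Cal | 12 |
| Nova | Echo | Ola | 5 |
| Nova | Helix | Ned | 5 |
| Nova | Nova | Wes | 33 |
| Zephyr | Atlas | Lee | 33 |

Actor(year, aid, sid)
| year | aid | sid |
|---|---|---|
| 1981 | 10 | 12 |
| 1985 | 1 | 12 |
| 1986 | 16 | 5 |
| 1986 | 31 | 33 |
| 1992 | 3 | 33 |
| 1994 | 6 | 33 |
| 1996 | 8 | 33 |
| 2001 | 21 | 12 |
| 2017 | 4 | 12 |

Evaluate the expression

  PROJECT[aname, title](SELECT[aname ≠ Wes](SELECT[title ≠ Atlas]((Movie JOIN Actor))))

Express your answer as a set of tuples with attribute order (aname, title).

{(Cal, Echo), (Cal, Helix), (Lee, Zephyr), (Ned, Nova), (Ola, Argo), (Ola, Nova)}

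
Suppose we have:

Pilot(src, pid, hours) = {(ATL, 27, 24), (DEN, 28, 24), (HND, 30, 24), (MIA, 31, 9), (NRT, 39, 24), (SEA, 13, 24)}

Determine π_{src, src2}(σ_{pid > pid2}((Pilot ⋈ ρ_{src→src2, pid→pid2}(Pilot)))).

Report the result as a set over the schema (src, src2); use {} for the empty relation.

{(ATL, SEA), (DEN, ATL), (DEN, SEA), (HND, ATL), (HND, DEN), (HND, SEA), (NRT, ATL), (NRT, DEN), (NRT, HND), (NRT, SEA)}

ρ[src→src2, pid→pid2]: schema becomes (src2, pid2, hours); tuples unchanged.
Pilot ⋈ ρ_{src→src2, pid→pid2}(Pilot) (natural join on hours): {(ATL, 27, 24, ATL, 27), (ATL, 27, 24, DEN, 28), (ATL, 27, 24, HND, 30), (ATL, 27, 24, NRT, 39), (ATL, 27, 24, SEA, 13), (DEN, 28, 24, ATL, 27), (DEN, 28, 24, DEN, 28), (DEN, 28, 24, HND, 30), (DEN, 28, 24, NRT, 39), (DEN, 28, 24, SEA, 13), (HND, 30, 24, ATL, 27), (HND, 30, 24, DEN, 28), (HND, 30, 24, HND, 30), (HND, 30, 24, NRT, 39), (HND, 30, 24, SEA, 13), (MIA, 31, 9, MIA, 31), (NRT, 39, 24, ATL, 27), (NRT, 39, 24, DEN, 28), (NRT, 39, 24, HND, 30), (NRT, 39, 24, NRT, 39), (NRT, 39, 24, SEA, 13), (SEA, 13, 24, ATL, 27), (SEA, 13, 24, DEN, 28), (SEA, 13, 24, HND, 30), (SEA, 13, 24, NRT, 39), (SEA, 13, 24, SEA, 13)}
Selection pid > pid2: {(ATL, 27, 24, SEA, 13), (DEN, 28, 24, ATL, 27), (DEN, 28, 24, SEA, 13), (HND, 30, 24, ATL, 27), (HND, 30, 24, DEN, 28), (HND, 30, 24, SEA, 13), (NRT, 39, 24, ATL, 27), (NRT, 39, 24, DEN, 28), (NRT, 39, 24, HND, 30), (NRT, 39, 24, SEA, 13)}
Projecting to src, src2: {(ATL, SEA), (DEN, ATL), (DEN, SEA), (HND, ATL), (HND, DEN), (HND, SEA), (NRT, ATL), (NRT, DEN), (NRT, HND), (NRT, SEA)}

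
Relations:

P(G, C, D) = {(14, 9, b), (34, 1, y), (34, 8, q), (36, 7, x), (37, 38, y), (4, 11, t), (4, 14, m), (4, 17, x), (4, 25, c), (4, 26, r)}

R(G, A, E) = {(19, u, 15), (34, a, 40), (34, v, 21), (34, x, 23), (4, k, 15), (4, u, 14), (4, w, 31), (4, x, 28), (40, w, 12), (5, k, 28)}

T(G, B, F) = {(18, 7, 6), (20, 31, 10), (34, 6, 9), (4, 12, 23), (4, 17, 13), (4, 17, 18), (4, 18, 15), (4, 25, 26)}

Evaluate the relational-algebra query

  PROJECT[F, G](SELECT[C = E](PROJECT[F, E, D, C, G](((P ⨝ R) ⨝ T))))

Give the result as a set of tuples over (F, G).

{(13, 4), (15, 4), (18, 4), (23, 4), (26, 4)}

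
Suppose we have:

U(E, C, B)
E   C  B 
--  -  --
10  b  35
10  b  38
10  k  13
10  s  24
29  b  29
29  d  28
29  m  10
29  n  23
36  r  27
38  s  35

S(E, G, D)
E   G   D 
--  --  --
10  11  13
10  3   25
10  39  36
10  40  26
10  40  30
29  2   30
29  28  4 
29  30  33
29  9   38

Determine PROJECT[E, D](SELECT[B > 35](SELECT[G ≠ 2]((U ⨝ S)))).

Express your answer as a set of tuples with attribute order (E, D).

Joining U and S on E yields {(10, b, 35, 11, 13), (10, b, 35, 3, 25), (10, b, 35, 39, 36), (10, b, 35, 40, 26), (10, b, 35, 40, 30), (10, b, 38, 11, 13), (10, b, 38, 3, 25), (10, b, 38, 39, 36), (10, b, 38, 40, 26), (10, b, 38, 40, 30), (10, k, 13, 11, 13), (10, k, 13, 3, 25), (10, k, 13, 39, 36), (10, k, 13, 40, 26), (10, k, 13, 40, 30), (10, s, 24, 11, 13), (10, s, 24, 3, 25), (10, s, 24, 39, 36), (10, s, 24, 40, 26), (10, s, 24, 40, 30), (29, b, 29, 2, 30), (29, b, 29, 28, 4), (29, b, 29, 30, 33), (29, b, 29, 9, 38), (29, d, 28, 2, 30), (29, d, 28, 28, 4), (29, d, 28, 30, 33), (29, d, 28, 9, 38), (29, m, 10, 2, 30), (29, m, 10, 28, 4), (29, m, 10, 30, 33), (29, m, 10, 9, 38), (29, n, 23, 2, 30), (29, n, 23, 28, 4), (29, n, 23, 30, 33), (29, n, 23, 9, 38)}.
Apply σ_{G ≠ 2}; surviving tuples: {(10, b, 35, 11, 13), (10, b, 35, 3, 25), (10, b, 35, 39, 36), (10, b, 35, 40, 26), (10, b, 35, 40, 30), (10, b, 38, 11, 13), (10, b, 38, 3, 25), (10, b, 38, 39, 36), (10, b, 38, 40, 26), (10, b, 38, 40, 30), (10, k, 13, 11, 13), (10, k, 13, 3, 25), (10, k, 13, 39, 36), (10, k, 13, 40, 26), (10, k, 13, 40, 30), (10, s, 24, 11, 13), (10, s, 24, 3, 25), (10, s, 24, 39, 36), (10, s, 24, 40, 26), (10, s, 24, 40, 30), (29, b, 29, 28, 4), (29, b, 29, 30, 33), (29, b, 29, 9, 38), (29, d, 28, 28, 4), (29, d, 28, 30, 33), (29, d, 28, 9, 38), (29, m, 10, 28, 4), (29, m, 10, 30, 33), (29, m, 10, 9, 38), (29, n, 23, 28, 4), (29, n, 23, 30, 33), (29, n, 23, 9, 38)}
Apply σ_{B > 35}; surviving tuples: {(10, b, 38, 11, 13), (10, b, 38, 3, 25), (10, b, 38, 39, 36), (10, b, 38, 40, 26), (10, b, 38, 40, 30)}
Keep only column(s) E, D: {(10, 13), (10, 25), (10, 26), (10, 30), (10, 36)}

{(10, 13), (10, 25), (10, 26), (10, 30), (10, 36)}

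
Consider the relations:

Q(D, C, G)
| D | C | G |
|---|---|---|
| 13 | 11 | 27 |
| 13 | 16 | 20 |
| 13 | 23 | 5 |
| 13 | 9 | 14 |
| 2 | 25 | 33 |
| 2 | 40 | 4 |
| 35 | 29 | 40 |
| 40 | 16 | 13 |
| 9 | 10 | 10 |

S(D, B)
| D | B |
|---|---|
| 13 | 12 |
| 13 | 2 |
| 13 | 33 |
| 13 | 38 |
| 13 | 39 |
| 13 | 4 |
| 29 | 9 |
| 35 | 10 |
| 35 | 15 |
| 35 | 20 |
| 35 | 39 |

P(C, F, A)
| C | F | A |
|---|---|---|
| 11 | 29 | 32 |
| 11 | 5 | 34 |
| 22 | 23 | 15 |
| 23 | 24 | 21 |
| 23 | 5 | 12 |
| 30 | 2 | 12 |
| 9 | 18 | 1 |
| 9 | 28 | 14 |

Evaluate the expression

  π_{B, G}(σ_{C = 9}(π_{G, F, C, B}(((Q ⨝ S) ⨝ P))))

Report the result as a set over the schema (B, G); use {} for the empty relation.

Natural join on D: {(13, 11, 27, 12), (13, 11, 27, 2), (13, 11, 27, 33), (13, 11, 27, 38), (13, 11, 27, 39), (13, 11, 27, 4), (13, 16, 20, 12), (13, 16, 20, 2), (13, 16, 20, 33), (13, 16, 20, 38), (13, 16, 20, 39), (13, 16, 20, 4), (13, 23, 5, 12), (13, 23, 5, 2), (13, 23, 5, 33), (13, 23, 5, 38), (13, 23, 5, 39), (13, 23, 5, 4), (13, 9, 14, 12), (13, 9, 14, 2), (13, 9, 14, 33), (13, 9, 14, 38), (13, 9, 14, 39), (13, 9, 14, 4), (35, 29, 40, 10), (35, 29, 40, 15), (35, 29, 40, 20), (35, 29, 40, 39)}
Natural join on C: {(13, 11, 27, 12, 29, 32), (13, 11, 27, 12, 5, 34), (13, 11, 27, 2, 29, 32), (13, 11, 27, 2, 5, 34), (13, 11, 27, 33, 29, 32), (13, 11, 27, 33, 5, 34), (13, 11, 27, 38, 29, 32), (13, 11, 27, 38, 5, 34), (13, 11, 27, 39, 29, 32), (13, 11, 27, 39, 5, 34), (13, 11, 27, 4, 29, 32), (13, 11, 27, 4, 5, 34), (13, 23, 5, 12, 24, 21), (13, 23, 5, 12, 5, 12), (13, 23, 5, 2, 24, 21), (13, 23, 5, 2, 5, 12), (13, 23, 5, 33, 24, 21), (13, 23, 5, 33, 5, 12), (13, 23, 5, 38, 24, 21), (13, 23, 5, 38, 5, 12), (13, 23, 5, 39, 24, 21), (13, 23, 5, 39, 5, 12), (13, 23, 5, 4, 24, 21), (13, 23, 5, 4, 5, 12), (13, 9, 14, 12, 18, 1), (13, 9, 14, 12, 28, 14), (13, 9, 14, 2, 18, 1), (13, 9, 14, 2, 28, 14), (13, 9, 14, 33, 18, 1), (13, 9, 14, 33, 28, 14), (13, 9, 14, 38, 18, 1), (13, 9, 14, 38, 28, 14), (13, 9, 14, 39, 18, 1), (13, 9, 14, 39, 28, 14), (13, 9, 14, 4, 18, 1), (13, 9, 14, 4, 28, 14)}
Keep only column(s) G, F, C, B: {(14, 18, 9, 12), (14, 18, 9, 2), (14, 18, 9, 33), (14, 18, 9, 38), (14, 18, 9, 39), (14, 18, 9, 4), (14, 28, 9, 12), (14, 28, 9, 2), (14, 28, 9, 33), (14, 28, 9, 38), (14, 28, 9, 39), (14, 28, 9, 4), (27, 29, 11, 12), (27, 29, 11, 2), (27, 29, 11, 33), (27, 29, 11, 38), (27, 29, 11, 39), (27, 29, 11, 4), (27, 5, 11, 12), (27, 5, 11, 2), (27, 5, 11, 33), (27, 5, 11, 38), (27, 5, 11, 39), (27, 5, 11, 4), (5, 24, 23, 12), (5, 24, 23, 2), (5, 24, 23, 33), (5, 24, 23, 38), (5, 24, 23, 39), (5, 24, 23, 4), (5, 5, 23, 12), (5, 5, 23, 2), (5, 5, 23, 33), (5, 5, 23, 38), (5, 5, 23, 39), (5, 5, 23, 4)}
Filtering on C = 9 leaves {(14, 18, 9, 12), (14, 18, 9, 2), (14, 18, 9, 33), (14, 18, 9, 38), (14, 18, 9, 39), (14, 18, 9, 4), (14, 28, 9, 12), (14, 28, 9, 2), (14, 28, 9, 33), (14, 28, 9, 38), (14, 28, 9, 39), (14, 28, 9, 4)}.
Keep only column(s) B, G (6 duplicate(s) eliminated): {(12, 14), (2, 14), (33, 14), (38, 14), (39, 14), (4, 14)}

{(12, 14), (2, 14), (33, 14), (38, 14), (39, 14), (4, 14)}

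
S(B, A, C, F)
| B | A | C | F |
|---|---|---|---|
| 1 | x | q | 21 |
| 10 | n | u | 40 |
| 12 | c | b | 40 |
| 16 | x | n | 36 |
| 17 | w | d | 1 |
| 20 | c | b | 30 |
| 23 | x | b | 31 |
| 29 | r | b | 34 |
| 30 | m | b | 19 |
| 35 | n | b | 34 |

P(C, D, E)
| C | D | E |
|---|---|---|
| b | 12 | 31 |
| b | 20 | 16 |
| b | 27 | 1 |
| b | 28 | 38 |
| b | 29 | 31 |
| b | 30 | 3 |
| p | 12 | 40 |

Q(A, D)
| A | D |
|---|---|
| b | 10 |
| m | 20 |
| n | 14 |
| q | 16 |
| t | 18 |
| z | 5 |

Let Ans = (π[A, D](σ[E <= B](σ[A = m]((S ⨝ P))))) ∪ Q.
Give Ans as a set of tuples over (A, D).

{(b, 10), (m, 20), (m, 27), (m, 30), (n, 14), (q, 16), (t, 18), (z, 5)}

S ⋈ P (natural join on C): {(12, c, b, 40, 12, 31), (12, c, b, 40, 20, 16), (12, c, b, 40, 27, 1), (12, c, b, 40, 28, 38), (12, c, b, 40, 29, 31), (12, c, b, 40, 30, 3), (20, c, b, 30, 12, 31), (20, c, b, 30, 20, 16), (20, c, b, 30, 27, 1), (20, c, b, 30, 28, 38), (20, c, b, 30, 29, 31), (20, c, b, 30, 30, 3), (23, x, b, 31, 12, 31), (23, x, b, 31, 20, 16), (23, x, b, 31, 27, 1), (23, x, b, 31, 28, 38), (23, x, b, 31, 29, 31), (23, x, b, 31, 30, 3), (29, r, b, 34, 12, 31), (29, r, b, 34, 20, 16), (29, r, b, 34, 27, 1), (29, r, b, 34, 28, 38), (29, r, b, 34, 29, 31), (29, r, b, 34, 30, 3), (30, m, b, 19, 12, 31), (30, m, b, 19, 20, 16), (30, m, b, 19, 27, 1), (30, m, b, 19, 28, 38), (30, m, b, 19, 29, 31), (30, m, b, 19, 30, 3), (35, n, b, 34, 12, 31), (35, n, b, 34, 20, 16), (35, n, b, 34, 27, 1), (35, n, b, 34, 28, 38), (35, n, b, 34, 29, 31), (35, n, b, 34, 30, 3)}
Apply σ_{A = m}; surviving tuples: {(30, m, b, 19, 12, 31), (30, m, b, 19, 20, 16), (30, m, b, 19, 27, 1), (30, m, b, 19, 28, 38), (30, m, b, 19, 29, 31), (30, m, b, 19, 30, 3)}
Apply σ_{E <= B}; surviving tuples: {(30, m, b, 19, 20, 16), (30, m, b, 19, 27, 1), (30, m, b, 19, 30, 3)}
Keep only column(s) A, D: {(m, 20), (m, 27), (m, 30)}
Taking the union: {(b, 10), (m, 20), (m, 27), (m, 30), (n, 14), (q, 16), (t, 18), (z, 5)}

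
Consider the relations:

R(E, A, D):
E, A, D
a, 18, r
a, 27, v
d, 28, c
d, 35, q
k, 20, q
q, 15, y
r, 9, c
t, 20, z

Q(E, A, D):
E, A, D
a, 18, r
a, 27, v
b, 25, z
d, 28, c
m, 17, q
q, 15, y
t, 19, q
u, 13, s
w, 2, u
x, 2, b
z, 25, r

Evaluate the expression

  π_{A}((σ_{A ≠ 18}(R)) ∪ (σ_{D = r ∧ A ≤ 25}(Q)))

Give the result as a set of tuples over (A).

Selection A ≠ 18: {(a, 27, v), (d, 28, c), (d, 35, q), (k, 20, q), (q, 15, y), (r, 9, c), (t, 20, z)}
Selection D = r ∧ A ≤ 25: {(a, 18, r), (z, 25, r)}
Union: {(a, 27, v), (d, 28, c), (d, 35, q), (k, 20, q), (q, 15, y), (r, 9, c), (t, 20, z)} with {(a, 18, r), (z, 25, r)} → {(a, 18, r), (a, 27, v), (d, 28, c), (d, 35, q), (k, 20, q), (q, 15, y), (r, 9, c), (t, 20, z), (z, 25, r)}
Projecting to A (1 duplicate(s) eliminated): {15, 18, 20, 25, 27, 28, 35, 9}

{15, 18, 20, 25, 27, 28, 35, 9}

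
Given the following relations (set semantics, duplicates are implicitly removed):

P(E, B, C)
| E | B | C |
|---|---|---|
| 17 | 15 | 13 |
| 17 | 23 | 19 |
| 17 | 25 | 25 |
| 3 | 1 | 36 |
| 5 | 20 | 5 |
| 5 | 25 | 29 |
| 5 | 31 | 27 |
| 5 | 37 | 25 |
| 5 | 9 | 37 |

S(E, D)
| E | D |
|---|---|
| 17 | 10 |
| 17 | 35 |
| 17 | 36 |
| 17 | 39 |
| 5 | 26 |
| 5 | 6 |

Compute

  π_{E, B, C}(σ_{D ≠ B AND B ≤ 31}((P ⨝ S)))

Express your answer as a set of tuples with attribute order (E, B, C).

{(17, 15, 13), (17, 23, 19), (17, 25, 25), (5, 20, 5), (5, 25, 29), (5, 31, 27), (5, 9, 37)}

Joining P and S on E yields {(17, 15, 13, 10), (17, 15, 13, 35), (17, 15, 13, 36), (17, 15, 13, 39), (17, 23, 19, 10), (17, 23, 19, 35), (17, 23, 19, 36), (17, 23, 19, 39), (17, 25, 25, 10), (17, 25, 25, 35), (17, 25, 25, 36), (17, 25, 25, 39), (5, 20, 5, 26), (5, 20, 5, 6), (5, 25, 29, 26), (5, 25, 29, 6), (5, 31, 27, 26), (5, 31, 27, 6), (5, 37, 25, 26), (5, 37, 25, 6), (5, 9, 37, 26), (5, 9, 37, 6)}.
σ[D ≠ B AND B ≤ 31]: keep tuples satisfying D ≠ B AND B ≤ 31 → {(17, 15, 13, 10), (17, 15, 13, 35), (17, 15, 13, 36), (17, 15, 13, 39), (17, 23, 19, 10), (17, 23, 19, 35), (17, 23, 19, 36), (17, 23, 19, 39), (17, 25, 25, 10), (17, 25, 25, 35), (17, 25, 25, 36), (17, 25, 25, 39), (5, 20, 5, 26), (5, 20, 5, 6), (5, 25, 29, 26), (5, 25, 29, 6), (5, 31, 27, 26), (5, 31, 27, 6), (5, 9, 37, 26), (5, 9, 37, 6)}
Projecting to E, B, C (13 duplicate(s) eliminated): {(17, 15, 13), (17, 23, 19), (17, 25, 25), (5, 20, 5), (5, 25, 29), (5, 31, 27), (5, 9, 37)}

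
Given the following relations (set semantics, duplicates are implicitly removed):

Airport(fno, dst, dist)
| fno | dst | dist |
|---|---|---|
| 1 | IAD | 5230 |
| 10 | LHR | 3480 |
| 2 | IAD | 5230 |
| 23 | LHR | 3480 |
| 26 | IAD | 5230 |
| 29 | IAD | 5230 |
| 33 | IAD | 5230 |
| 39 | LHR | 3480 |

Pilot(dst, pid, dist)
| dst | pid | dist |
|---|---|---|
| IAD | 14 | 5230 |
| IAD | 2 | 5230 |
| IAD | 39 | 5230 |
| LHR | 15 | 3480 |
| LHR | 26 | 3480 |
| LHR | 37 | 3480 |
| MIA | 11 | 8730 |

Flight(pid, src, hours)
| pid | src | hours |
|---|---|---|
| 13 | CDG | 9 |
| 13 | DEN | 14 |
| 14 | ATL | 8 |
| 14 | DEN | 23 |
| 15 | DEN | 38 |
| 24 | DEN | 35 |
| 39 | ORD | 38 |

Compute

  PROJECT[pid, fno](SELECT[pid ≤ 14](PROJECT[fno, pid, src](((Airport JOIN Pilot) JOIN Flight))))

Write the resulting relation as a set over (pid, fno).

{(14, 1), (14, 2), (14, 26), (14, 29), (14, 33)}

Joining Airport and Pilot on dst, dist yields {(1, IAD, 5230, 14), (1, IAD, 5230, 2), (1, IAD, 5230, 39), (10, LHR, 3480, 15), (10, LHR, 3480, 26), (10, LHR, 3480, 37), (2, IAD, 5230, 14), (2, IAD, 5230, 2), (2, IAD, 5230, 39), (23, LHR, 3480, 15), (23, LHR, 3480, 26), (23, LHR, 3480, 37), (26, IAD, 5230, 14), (26, IAD, 5230, 2), (26, IAD, 5230, 39), (29, IAD, 5230, 14), (29, IAD, 5230, 2), (29, IAD, 5230, 39), (33, IAD, 5230, 14), (33, IAD, 5230, 2), (33, IAD, 5230, 39), (39, LHR, 3480, 15), (39, LHR, 3480, 26), (39, LHR, 3480, 37)}.
Joining (Airport JOIN Pilot) and Flight on pid yields {(1, IAD, 5230, 14, ATL, 8), (1, IAD, 5230, 14, DEN, 23), (1, IAD, 5230, 39, ORD, 38), (10, LHR, 3480, 15, DEN, 38), (2, IAD, 5230, 14, ATL, 8), (2, IAD, 5230, 14, DEN, 23), (2, IAD, 5230, 39, ORD, 38), (23, LHR, 3480, 15, DEN, 38), (26, IAD, 5230, 14, ATL, 8), (26, IAD, 5230, 14, DEN, 23), (26, IAD, 5230, 39, ORD, 38), (29, IAD, 5230, 14, ATL, 8), (29, IAD, 5230, 14, DEN, 23), (29, IAD, 5230, 39, ORD, 38), (33, IAD, 5230, 14, ATL, 8), (33, IAD, 5230, 14, DEN, 23), (33, IAD, 5230, 39, ORD, 38), (39, LHR, 3480, 15, DEN, 38)}.
π[fno, pid, src]: project onto (fno, pid, src) → {(1, 14, ATL), (1, 14, DEN), (1, 39, ORD), (10, 15, DEN), (2, 14, ATL), (2, 14, DEN), (2, 39, ORD), (23, 15, DEN), (26, 14, ATL), (26, 14, DEN), (26, 39, ORD), (29, 14, ATL), (29, 14, DEN), (29, 39, ORD), (33, 14, ATL), (33, 14, DEN), (33, 39, ORD), (39, 15, DEN)}
Filtering on pid ≤ 14 leaves {(1, 14, ATL), (1, 14, DEN), (2, 14, ATL), (2, 14, DEN), (26, 14, ATL), (26, 14, DEN), (29, 14, ATL), (29, 14, DEN), (33, 14, ATL), (33, 14, DEN)}.
π[pid, fno]: project onto (pid, fno) (5 duplicate(s) eliminated) → {(14, 1), (14, 2), (14, 26), (14, 29), (14, 33)}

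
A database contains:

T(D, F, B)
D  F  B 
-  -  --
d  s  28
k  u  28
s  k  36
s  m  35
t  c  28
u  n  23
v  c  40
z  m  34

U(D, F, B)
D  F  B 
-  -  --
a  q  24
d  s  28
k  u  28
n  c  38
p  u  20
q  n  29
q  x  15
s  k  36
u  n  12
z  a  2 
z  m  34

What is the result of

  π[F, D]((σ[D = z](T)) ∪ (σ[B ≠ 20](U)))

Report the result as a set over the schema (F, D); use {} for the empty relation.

{(a, z), (c, n), (k, s), (m, z), (n, q), (n, u), (q, a), (s, d), (u, k), (x, q)}

Filtering on D = z leaves {(z, m, 34)}.
Filtering on B ≠ 20 leaves {(a, q, 24), (d, s, 28), (k, u, 28), (n, c, 38), (q, n, 29), (q, x, 15), (s, k, 36), (u, n, 12), (z, a, 2), (z, m, 34)}.
Taking the union: {(a, q, 24), (d, s, 28), (k, u, 28), (n, c, 38), (q, n, 29), (q, x, 15), (s, k, 36), (u, n, 12), (z, a, 2), (z, m, 34)}
Projecting to F, D: {(a, z), (c, n), (k, s), (m, z), (n, q), (n, u), (q, a), (s, d), (u, k), (x, q)}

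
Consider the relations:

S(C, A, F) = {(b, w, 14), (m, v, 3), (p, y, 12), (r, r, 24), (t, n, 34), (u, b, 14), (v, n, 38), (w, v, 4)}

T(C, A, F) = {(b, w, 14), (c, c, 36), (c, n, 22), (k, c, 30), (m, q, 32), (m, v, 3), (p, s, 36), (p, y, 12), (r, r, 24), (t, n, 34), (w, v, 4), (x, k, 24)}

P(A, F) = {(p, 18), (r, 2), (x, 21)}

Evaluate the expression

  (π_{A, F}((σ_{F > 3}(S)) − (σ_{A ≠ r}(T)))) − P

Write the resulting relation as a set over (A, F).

{(b, 14), (n, 38), (r, 24)}

σ[F > 3]: keep tuples satisfying F > 3 → {(b, w, 14), (p, y, 12), (r, r, 24), (t, n, 34), (u, b, 14), (v, n, 38), (w, v, 4)}
σ[A ≠ r]: keep tuples satisfying A ≠ r → {(b, w, 14), (c, c, 36), (c, n, 22), (k, c, 30), (m, q, 32), (m, v, 3), (p, s, 36), (p, y, 12), (t, n, 34), (w, v, 4), (x, k, 24)}
Difference: {(b, w, 14), (p, y, 12), (r, r, 24), (t, n, 34), (u, b, 14), (v, n, 38), (w, v, 4)} with {(b, w, 14), (c, c, 36), (c, n, 22), (k, c, 30), (m, q, 32), (m, v, 3), (p, s, 36), (p, y, 12), (t, n, 34), (w, v, 4), (x, k, 24)} → {(r, r, 24), (u, b, 14), (v, n, 38)}
π[A, F]: project onto (A, F) → {(b, 14), (n, 38), (r, 24)}
Difference: {(b, 14), (n, 38), (r, 24)} with {(p, 18), (r, 2), (x, 21)} → {(b, 14), (n, 38), (r, 24)}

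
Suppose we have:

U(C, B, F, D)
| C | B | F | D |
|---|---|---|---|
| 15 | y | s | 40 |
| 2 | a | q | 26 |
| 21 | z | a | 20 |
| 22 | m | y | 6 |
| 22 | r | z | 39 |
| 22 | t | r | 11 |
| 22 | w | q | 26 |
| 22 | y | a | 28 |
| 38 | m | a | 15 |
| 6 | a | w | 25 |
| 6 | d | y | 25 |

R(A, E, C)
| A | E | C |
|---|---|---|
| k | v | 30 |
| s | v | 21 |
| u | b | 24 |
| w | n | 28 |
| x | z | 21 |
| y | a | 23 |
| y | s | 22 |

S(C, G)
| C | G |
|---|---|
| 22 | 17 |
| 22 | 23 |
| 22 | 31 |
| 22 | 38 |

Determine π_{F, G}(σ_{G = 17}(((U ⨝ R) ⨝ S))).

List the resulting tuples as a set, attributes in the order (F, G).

{(a, 17), (q, 17), (r, 17), (y, 17), (z, 17)}

Joining U and R on C yields {(21, z, a, 20, s, v), (21, z, a, 20, x, z), (22, m, y, 6, y, s), (22, r, z, 39, y, s), (22, t, r, 11, y, s), (22, w, q, 26, y, s), (22, y, a, 28, y, s)}.
Joining (U ⨝ R) and S on C yields {(22, m, y, 6, y, s, 17), (22, m, y, 6, y, s, 23), (22, m, y, 6, y, s, 31), (22, m, y, 6, y, s, 38), (22, r, z, 39, y, s, 17), (22, r, z, 39, y, s, 23), (22, r, z, 39, y, s, 31), (22, r, z, 39, y, s, 38), (22, t, r, 11, y, s, 17), (22, t, r, 11, y, s, 23), (22, t, r, 11, y, s, 31), (22, t, r, 11, y, s, 38), (22, w, q, 26, y, s, 17), (22, w, q, 26, y, s, 23), (22, w, q, 26, y, s, 31), (22, w, q, 26, y, s, 38), (22, y, a, 28, y, s, 17), (22, y, a, 28, y, s, 23), (22, y, a, 28, y, s, 31), (22, y, a, 28, y, s, 38)}.
Apply σ_{G = 17}; surviving tuples: {(22, m, y, 6, y, s, 17), (22, r, z, 39, y, s, 17), (22, t, r, 11, y, s, 17), (22, w, q, 26, y, s, 17), (22, y, a, 28, y, s, 17)}
Keep only column(s) F, G: {(a, 17), (q, 17), (r, 17), (y, 17), (z, 17)}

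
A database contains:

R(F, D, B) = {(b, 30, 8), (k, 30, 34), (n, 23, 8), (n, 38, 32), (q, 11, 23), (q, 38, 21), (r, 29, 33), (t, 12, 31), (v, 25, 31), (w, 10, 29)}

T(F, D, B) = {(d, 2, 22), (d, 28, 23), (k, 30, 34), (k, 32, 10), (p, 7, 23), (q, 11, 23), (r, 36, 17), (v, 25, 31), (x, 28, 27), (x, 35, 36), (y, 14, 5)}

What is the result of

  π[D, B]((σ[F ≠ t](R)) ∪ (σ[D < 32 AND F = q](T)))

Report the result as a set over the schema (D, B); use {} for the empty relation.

Apply σ_{F ≠ t}; surviving tuples: {(b, 30, 8), (k, 30, 34), (n, 23, 8), (n, 38, 32), (q, 11, 23), (q, 38, 21), (r, 29, 33), (v, 25, 31), (w, 10, 29)}
Apply σ_{D < 32 AND F = q}; surviving tuples: {(q, 11, 23)}
Union: {(b, 30, 8), (k, 30, 34), (n, 23, 8), (n, 38, 32), (q, 11, 23), (q, 38, 21), (r, 29, 33), (v, 25, 31), (w, 10, 29)} with {(q, 11, 23)} → {(b, 30, 8), (k, 30, 34), (n, 23, 8), (n, 38, 32), (q, 11, 23), (q, 38, 21), (r, 29, 33), (v, 25, 31), (w, 10, 29)}
Keep only column(s) D, B: {(10, 29), (11, 23), (23, 8), (25, 31), (29, 33), (30, 34), (30, 8), (38, 21), (38, 32)}

{(10, 29), (11, 23), (23, 8), (25, 31), (29, 33), (30, 34), (30, 8), (38, 21), (38, 32)}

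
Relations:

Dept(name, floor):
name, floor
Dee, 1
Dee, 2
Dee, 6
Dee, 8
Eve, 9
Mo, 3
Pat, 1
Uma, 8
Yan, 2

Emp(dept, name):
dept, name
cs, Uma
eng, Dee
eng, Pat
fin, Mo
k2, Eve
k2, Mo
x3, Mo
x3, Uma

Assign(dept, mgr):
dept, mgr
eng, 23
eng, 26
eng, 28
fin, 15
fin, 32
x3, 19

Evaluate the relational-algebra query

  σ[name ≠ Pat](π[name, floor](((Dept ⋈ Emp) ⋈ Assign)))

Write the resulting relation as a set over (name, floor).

{(Dee, 1), (Dee, 2), (Dee, 6), (Dee, 8), (Mo, 3), (Uma, 8)}

Natural join on name: {(Dee, 1, eng), (Dee, 2, eng), (Dee, 6, eng), (Dee, 8, eng), (Eve, 9, k2), (Mo, 3, fin), (Mo, 3, k2), (Mo, 3, x3), (Pat, 1, eng), (Uma, 8, cs), (Uma, 8, x3)}
Natural join on dept: {(Dee, 1, eng, 23), (Dee, 1, eng, 26), (Dee, 1, eng, 28), (Dee, 2, eng, 23), (Dee, 2, eng, 26), (Dee, 2, eng, 28), (Dee, 6, eng, 23), (Dee, 6, eng, 26), (Dee, 6, eng, 28), (Dee, 8, eng, 23), (Dee, 8, eng, 26), (Dee, 8, eng, 28), (Mo, 3, fin, 15), (Mo, 3, fin, 32), (Mo, 3, x3, 19), (Pat, 1, eng, 23), (Pat, 1, eng, 26), (Pat, 1, eng, 28), (Uma, 8, x3, 19)}
Projecting to name, floor (12 duplicate(s) eliminated): {(Dee, 1), (Dee, 2), (Dee, 6), (Dee, 8), (Mo, 3), (Pat, 1), (Uma, 8)}
σ[name ≠ Pat]: keep tuples satisfying name ≠ Pat → {(Dee, 1), (Dee, 2), (Dee, 6), (Dee, 8), (Mo, 3), (Uma, 8)}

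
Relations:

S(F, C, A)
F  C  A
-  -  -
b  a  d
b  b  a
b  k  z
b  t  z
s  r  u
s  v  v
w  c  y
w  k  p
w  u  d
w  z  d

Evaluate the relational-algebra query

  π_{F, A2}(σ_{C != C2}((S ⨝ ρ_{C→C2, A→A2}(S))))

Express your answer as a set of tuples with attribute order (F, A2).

{(b, a), (b, d), (b, z), (s, u), (s, v), (w, d), (w, p), (w, y)}

ρ[C→C2, A→A2]: schema becomes (F, C2, A2); tuples unchanged.
Natural join on F: {(b, a, d, a, d), (b, a, d, b, a), (b, a, d, k, z), (b, a, d, t, z), (b, b, a, a, d), (b, b, a, b, a), (b, b, a, k, z), (b, b, a, t, z), (b, k, z, a, d), (b, k, z, b, a), (b, k, z, k, z), (b, k, z, t, z), (b, t, z, a, d), (b, t, z, b, a), (b, t, z, k, z), (b, t, z, t, z), (s, r, u, r, u), (s, r, u, v, v), (s, v, v, r, u), (s, v, v, v, v), (w, c, y, c, y), (w, c, y, k, p), (w, c, y, u, d), (w, c, y, z, d), (w, k, p, c, y), (w, k, p, k, p), (w, k, p, u, d), (w, k, p, z, d), (w, u, d, c, y), (w, u, d, k, p), (w, u, d, u, d), (w, u, d, z, d), (w, z, d, c, y), (w, z, d, k, p), (w, z, d, u, d), (w, z, d, z, d)}
Selection C != C2: {(b, a, d, b, a), (b, a, d, k, z), (b, a, d, t, z), (b, b, a, a, d), (b, b, a, k, z), (b, b, a, t, z), (b, k, z, a, d), (b, k, z, b, a), (b, k, z, t, z), (b, t, z, a, d), (b, t, z, b, a), (b, t, z, k, z), (s, r, u, v, v), (s, v, v, r, u), (w, c, y, k, p), (w, c, y, u, d), (w, c, y, z, d), (w, k, p, c, y), (w, k, p, u, d), (w, k, p, z, d), (w, u, d, c, y), (w, u, d, k, p), (w, u, d, z, d), (w, z, d, c, y), (w, z, d, k, p), (w, z, d, u, d)}
π[F, A2]: project onto (F, A2) (18 duplicate(s) eliminated) → {(b, a), (b, d), (b, z), (s, u), (s, v), (w, d), (w, p), (w, y)}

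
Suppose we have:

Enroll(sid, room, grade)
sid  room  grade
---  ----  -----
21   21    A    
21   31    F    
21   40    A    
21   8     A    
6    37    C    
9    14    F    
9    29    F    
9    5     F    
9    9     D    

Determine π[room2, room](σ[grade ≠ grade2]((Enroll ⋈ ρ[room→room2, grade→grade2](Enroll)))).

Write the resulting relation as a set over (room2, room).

ρ[room→room2, grade→grade2]: schema becomes (sid, room2, grade2); tuples unchanged.
Joining Enroll and ρ[room→room2, grade→grade2](Enroll) on sid yields {(21, 21, A, 21, A), (21, 21, A, 31, F), (21, 21, A, 40, A), (21, 21, A, 8, A), (21, 31, F, 21, A), (21, 31, F, 31, F), (21, 31, F, 40, A), (21, 31, F, 8, A), (21, 40, A, 21, A), (21, 40, A, 31, F), (21, 40, A, 40, A), (21, 40, A, 8, A), (21, 8, A, 21, A), (21, 8, A, 31, F), (21, 8, A, 40, A), (21, 8, A, 8, A), (6, 37, C, 37, C), (9, 14, F, 14, F), (9, 14, F, 29, F), (9, 14, F, 5, F), (9, 14, F, 9, D), (9, 29, F, 14, F), (9, 29, F, 29, F), (9, 29, F, 5, F), (9, 29, F, 9, D), (9, 5, F, 14, F), (9, 5, F, 29, F), (9, 5, F, 5, F), (9, 5, F, 9, D), (9, 9, D, 14, F), (9, 9, D, 29, F), (9, 9, D, 5, F), (9, 9, D, 9, D)}.
Selection grade ≠ grade2: {(21, 21, A, 31, F), (21, 31, F, 21, A), (21, 31, F, 40, A), (21, 31, F, 8, A), (21, 40, A, 31, F), (21, 8, A, 31, F), (9, 14, F, 9, D), (9, 29, F, 9, D), (9, 5, F, 9, D), (9, 9, D, 14, F), (9, 9, D, 29, F), (9, 9, D, 5, F)}
π_{room2, room} gives {(14, 9), (21, 31), (29, 9), (31, 21), (31, 40), (31, 8), (40, 31), (5, 9), (8, 31), (9, 14), (9, 29), (9, 5)}.

{(14, 9), (21, 31), (29, 9), (31, 21), (31, 40), (31, 8), (40, 31), (5, 9), (8, 31), (9, 14), (9, 29), (9, 5)}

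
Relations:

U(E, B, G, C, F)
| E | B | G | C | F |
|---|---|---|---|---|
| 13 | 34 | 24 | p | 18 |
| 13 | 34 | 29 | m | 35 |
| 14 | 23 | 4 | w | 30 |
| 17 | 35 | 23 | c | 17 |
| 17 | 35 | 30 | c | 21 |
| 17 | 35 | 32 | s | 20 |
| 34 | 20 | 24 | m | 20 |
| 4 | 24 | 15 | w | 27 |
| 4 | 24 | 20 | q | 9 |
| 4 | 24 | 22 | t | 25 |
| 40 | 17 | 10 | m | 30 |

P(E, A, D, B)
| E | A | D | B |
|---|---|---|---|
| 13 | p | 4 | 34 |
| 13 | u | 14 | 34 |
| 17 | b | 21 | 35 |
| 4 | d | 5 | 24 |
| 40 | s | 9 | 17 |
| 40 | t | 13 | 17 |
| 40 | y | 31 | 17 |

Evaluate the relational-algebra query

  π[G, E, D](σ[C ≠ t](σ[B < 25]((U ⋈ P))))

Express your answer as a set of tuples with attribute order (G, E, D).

{(10, 40, 13), (10, 40, 31), (10, 40, 9), (15, 4, 5), (20, 4, 5)}

U ⋈ P (natural join on E, B): {(13, 34, 24, p, 18, p, 4), (13, 34, 24, p, 18, u, 14), (13, 34, 29, m, 35, p, 4), (13, 34, 29, m, 35, u, 14), (17, 35, 23, c, 17, b, 21), (17, 35, 30, c, 21, b, 21), (17, 35, 32, s, 20, b, 21), (4, 24, 15, w, 27, d, 5), (4, 24, 20, q, 9, d, 5), (4, 24, 22, t, 25, d, 5), (40, 17, 10, m, 30, s, 9), (40, 17, 10, m, 30, t, 13), (40, 17, 10, m, 30, y, 31)}
σ[B < 25]: keep tuples satisfying B < 25 → {(4, 24, 15, w, 27, d, 5), (4, 24, 20, q, 9, d, 5), (4, 24, 22, t, 25, d, 5), (40, 17, 10, m, 30, s, 9), (40, 17, 10, m, 30, t, 13), (40, 17, 10, m, 30, y, 31)}
σ[C ≠ t]: keep tuples satisfying C ≠ t → {(4, 24, 15, w, 27, d, 5), (4, 24, 20, q, 9, d, 5), (40, 17, 10, m, 30, s, 9), (40, 17, 10, m, 30, t, 13), (40, 17, 10, m, 30, y, 31)}
Projecting to G, E, D: {(10, 40, 13), (10, 40, 31), (10, 40, 9), (15, 4, 5), (20, 4, 5)}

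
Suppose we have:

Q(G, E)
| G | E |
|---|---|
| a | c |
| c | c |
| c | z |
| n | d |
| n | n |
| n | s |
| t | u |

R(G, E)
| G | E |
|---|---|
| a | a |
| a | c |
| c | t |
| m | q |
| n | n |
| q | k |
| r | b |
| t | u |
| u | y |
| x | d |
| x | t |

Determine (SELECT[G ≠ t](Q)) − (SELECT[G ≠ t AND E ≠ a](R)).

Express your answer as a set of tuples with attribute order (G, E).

{(c, c), (c, z), (n, d), (n, s)}

σ[G ≠ t]: keep tuples satisfying G ≠ t → {(a, c), (c, c), (c, z), (n, d), (n, n), (n, s)}
σ[G ≠ t AND E ≠ a]: keep tuples satisfying G ≠ t AND E ≠ a → {(a, c), (c, t), (m, q), (n, n), (q, k), (r, b), (u, y), (x, d), (x, t)}
Difference: {(a, c), (c, c), (c, z), (n, d), (n, n), (n, s)} with {(a, c), (c, t), (m, q), (n, n), (q, k), (r, b), (u, y), (x, d), (x, t)} → {(c, c), (c, z), (n, d), (n, s)}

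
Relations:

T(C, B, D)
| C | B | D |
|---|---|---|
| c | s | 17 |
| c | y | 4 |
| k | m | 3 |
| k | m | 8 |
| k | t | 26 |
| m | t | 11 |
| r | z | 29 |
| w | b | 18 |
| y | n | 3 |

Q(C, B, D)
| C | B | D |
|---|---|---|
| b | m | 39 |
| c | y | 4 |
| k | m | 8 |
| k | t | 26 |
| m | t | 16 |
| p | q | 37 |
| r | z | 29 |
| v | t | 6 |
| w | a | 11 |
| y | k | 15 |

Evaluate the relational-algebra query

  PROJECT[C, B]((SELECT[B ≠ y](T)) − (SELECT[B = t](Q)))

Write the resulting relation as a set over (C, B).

Apply σ_{B ≠ y}; surviving tuples: {(c, s, 17), (k, m, 3), (k, m, 8), (k, t, 26), (m, t, 11), (r, z, 29), (w, b, 18), (y, n, 3)}
Apply σ_{B = t}; surviving tuples: {(k, t, 26), (m, t, 16), (v, t, 6)}
Taking the difference: {(c, s, 17), (k, m, 3), (k, m, 8), (m, t, 11), (r, z, 29), (w, b, 18), (y, n, 3)}
π[C, B]: project onto (C, B) (1 duplicate(s) eliminated) → {(c, s), (k, m), (m, t), (r, z), (w, b), (y, n)}

{(c, s), (k, m), (m, t), (r, z), (w, b), (y, n)}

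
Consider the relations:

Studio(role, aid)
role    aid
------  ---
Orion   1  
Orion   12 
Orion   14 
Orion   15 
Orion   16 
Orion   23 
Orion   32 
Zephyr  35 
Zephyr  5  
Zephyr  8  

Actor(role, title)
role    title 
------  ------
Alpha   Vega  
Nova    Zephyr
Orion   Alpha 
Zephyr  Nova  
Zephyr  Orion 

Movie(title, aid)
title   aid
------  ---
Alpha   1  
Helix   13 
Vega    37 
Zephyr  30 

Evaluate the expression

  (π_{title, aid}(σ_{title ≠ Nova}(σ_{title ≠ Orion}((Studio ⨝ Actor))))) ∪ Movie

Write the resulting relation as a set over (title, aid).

Studio ⋈ Actor (natural join on role): {(Orion, 1, Alpha), (Orion, 12, Alpha), (Orion, 14, Alpha), (Orion, 15, Alpha), (Orion, 16, Alpha), (Orion, 23, Alpha), (Orion, 32, Alpha), (Zephyr, 35, Nova), (Zephyr, 35, Orion), (Zephyr, 5, Nova), (Zephyr, 5, Orion), (Zephyr, 8, Nova), (Zephyr, 8, Orion)}
Selection title ≠ Orion: {(Orion, 1, Alpha), (Orion, 12, Alpha), (Orion, 14, Alpha), (Orion, 15, Alpha), (Orion, 16, Alpha), (Orion, 23, Alpha), (Orion, 32, Alpha), (Zephyr, 35, Nova), (Zephyr, 5, Nova), (Zephyr, 8, Nova)}
Selection title ≠ Nova: {(Orion, 1, Alpha), (Orion, 12, Alpha), (Orion, 14, Alpha), (Orion, 15, Alpha), (Orion, 16, Alpha), (Orion, 23, Alpha), (Orion, 32, Alpha)}
π[title, aid]: project onto (title, aid) → {(Alpha, 1), (Alpha, 12), (Alpha, 14), (Alpha, 15), (Alpha, 16), (Alpha, 23), (Alpha, 32)}
Union: {(Alpha, 1), (Alpha, 12), (Alpha, 14), (Alpha, 15), (Alpha, 16), (Alpha, 23), (Alpha, 32)} with {(Alpha, 1), (Helix, 13), (Vega, 37), (Zephyr, 30)} → {(Alpha, 1), (Alpha, 12), (Alpha, 14), (Alpha, 15), (Alpha, 16), (Alpha, 23), (Alpha, 32), (Helix, 13), (Vega, 37), (Zephyr, 30)}

{(Alpha, 1), (Alpha, 12), (Alpha, 14), (Alpha, 15), (Alpha, 16), (Alpha, 23), (Alpha, 32), (Helix, 13), (Vega, 37), (Zephyr, 30)}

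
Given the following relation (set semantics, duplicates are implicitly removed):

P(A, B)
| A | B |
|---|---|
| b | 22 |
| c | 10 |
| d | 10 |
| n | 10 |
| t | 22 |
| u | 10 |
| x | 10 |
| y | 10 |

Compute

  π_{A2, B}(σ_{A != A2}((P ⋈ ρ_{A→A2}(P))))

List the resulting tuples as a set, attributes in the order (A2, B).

ρ[A→A2]: schema becomes (A2, B); tuples unchanged.
Joining P and ρ_{A→A2}(P) on B yields {(b, 22, b), (b, 22, t), (c, 10, c), (c, 10, d), (c, 10, n), (c, 10, u), (c, 10, x), (c, 10, y), (d, 10, c), (d, 10, d), (d, 10, n), (d, 10, u), (d, 10, x), (d, 10, y), (n, 10, c), (n, 10, d), (n, 10, n), (n, 10, u), (n, 10, x), (n, 10, y), (t, 22, b), (t, 22, t), (u, 10, c), (u, 10, d), (u, 10, n), (u, 10, u), (u, 10, x), (u, 10, y), (x, 10, c), (x, 10, d), (x, 10, n), (x, 10, u), (x, 10, x), (x, 10, y), (y, 10, c), (y, 10, d), (y, 10, n), (y, 10, u), (y, 10, x), (y, 10, y)}.
Apply σ_{A != A2}; surviving tuples: {(b, 22, t), (c, 10, d), (c, 10, n), (c, 10, u), (c, 10, x), (c, 10, y), (d, 10, c), (d, 10, n), (d, 10, u), (d, 10, x), (d, 10, y), (n, 10, c), (n, 10, d), (n, 10, u), (n, 10, x), (n, 10, y), (t, 22, b), (u, 10, c), (u, 10, d), (u, 10, n), (u, 10, x), (u, 10, y), (x, 10, c), (x, 10, d), (x, 10, n), (x, 10, u), (x, 10, y), (y, 10, c), (y, 10, d), (y, 10, n), (y, 10, u), (y, 10, x)}
π_{A2, B} gives {(b, 22), (c, 10), (d, 10), (n, 10), (t, 22), (u, 10), (x, 10), (y, 10)} (24 duplicate(s) eliminated).

{(b, 22), (c, 10), (d, 10), (n, 10), (t, 22), (u, 10), (x, 10), (y, 10)}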